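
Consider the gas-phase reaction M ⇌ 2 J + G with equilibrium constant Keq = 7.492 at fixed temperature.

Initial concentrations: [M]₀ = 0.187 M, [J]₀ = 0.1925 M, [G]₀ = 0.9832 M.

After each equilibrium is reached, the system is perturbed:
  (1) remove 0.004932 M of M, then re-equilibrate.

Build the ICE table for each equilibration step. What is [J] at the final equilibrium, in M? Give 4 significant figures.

[J]_eq = 0.4855 M

Q₀ = 0.1948 vs Keq = 7.492 ⇒ Q<K, forward
Step 1:
                   M          J          G
  init         0.187     0.1925     0.9832
  Δ          -0.1502     0.3005     0.1502
  eq         0.03677      0.493      1.133
  solve Keq expr → x = 0.1502; check Q = 7.492
Then remove 0.004932 M of M.
Step 2:
                   M          J          G
  init       0.03183      0.493      1.133
  Δ         0.003715   -0.00743  -0.003715
  eq         0.03555     0.4855       1.13
  solve Keq expr → x = -0.003715; check Q = 7.492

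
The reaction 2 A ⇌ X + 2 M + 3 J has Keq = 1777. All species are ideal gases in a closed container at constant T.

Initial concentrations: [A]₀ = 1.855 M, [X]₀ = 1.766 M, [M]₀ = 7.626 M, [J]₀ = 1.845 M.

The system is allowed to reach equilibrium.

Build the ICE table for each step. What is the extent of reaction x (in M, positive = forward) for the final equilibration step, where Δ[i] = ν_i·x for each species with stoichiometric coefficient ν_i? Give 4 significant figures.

Q₀ = 187.5 vs Keq = 1777 ⇒ Q<K, forward
Step 1:
                   A          X          M          J
  init         1.855      1.766      7.626      1.845
  Δ          -0.5912     0.2956     0.5912     0.8868
  eq           1.264      2.062      8.217      2.732
  solve Keq expr → x = 0.2956; check Q = 1777

x = 0.2956 M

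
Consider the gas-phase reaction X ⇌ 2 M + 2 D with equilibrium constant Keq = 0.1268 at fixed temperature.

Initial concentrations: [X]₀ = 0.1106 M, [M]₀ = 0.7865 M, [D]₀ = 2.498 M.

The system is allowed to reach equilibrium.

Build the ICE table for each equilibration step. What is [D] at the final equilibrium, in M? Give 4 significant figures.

[D]_eq = 1.84 M

Q₀ = 34.9 vs Keq = 0.1268 ⇒ Q>K, reverse
Step 1:
                    X           M           D
  I            0.1106      0.7865       2.498
  C            0.3291     -0.6582     -0.6582
  E            0.4397      0.1283        1.84
  solve Keq expr → x = -0.3291; check Q = 0.1268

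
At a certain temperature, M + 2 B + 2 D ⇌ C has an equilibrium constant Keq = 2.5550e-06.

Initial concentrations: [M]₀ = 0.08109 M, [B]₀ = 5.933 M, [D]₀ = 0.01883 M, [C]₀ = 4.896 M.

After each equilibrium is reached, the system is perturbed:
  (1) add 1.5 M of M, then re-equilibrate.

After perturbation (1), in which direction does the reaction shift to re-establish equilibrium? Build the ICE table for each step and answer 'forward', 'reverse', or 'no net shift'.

Q₀ = 4838 vs Keq = 2.5550e-06 ⇒ Q>K, reverse
Step 1:
                   M          B          D          C
  I          0.08109      5.933    0.01883      4.896
  C            4.652      9.304      9.304     -4.652
  E            4.733      15.24      9.323      0.244
  solve Keq expr → x = -4.652; check Q = 2.5550e-06
Then add 1.5 M of M.
Step 2:
                   M          B          D          C
  I            6.233      15.24      9.323      0.244
  C         -0.06098     -0.122     -0.122    0.06098
  E            6.172      15.12      9.201      0.305
  solve Keq expr → x = 0.06098; check Q = 2.5550e-06

Direction: forward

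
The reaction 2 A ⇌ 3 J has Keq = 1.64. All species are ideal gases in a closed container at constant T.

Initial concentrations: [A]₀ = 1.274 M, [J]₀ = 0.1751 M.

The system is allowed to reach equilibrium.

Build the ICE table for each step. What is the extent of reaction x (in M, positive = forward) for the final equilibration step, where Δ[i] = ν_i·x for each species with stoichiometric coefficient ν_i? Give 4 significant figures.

x = 0.2646 M

Q₀ = 0.003308 vs Keq = 1.64 ⇒ Q<K, forward
Step 1:
                   A          J
  I            1.274     0.1751
  C          -0.5292     0.7938
  E           0.7448     0.9689
  solve Keq expr → x = 0.2646; check Q = 1.64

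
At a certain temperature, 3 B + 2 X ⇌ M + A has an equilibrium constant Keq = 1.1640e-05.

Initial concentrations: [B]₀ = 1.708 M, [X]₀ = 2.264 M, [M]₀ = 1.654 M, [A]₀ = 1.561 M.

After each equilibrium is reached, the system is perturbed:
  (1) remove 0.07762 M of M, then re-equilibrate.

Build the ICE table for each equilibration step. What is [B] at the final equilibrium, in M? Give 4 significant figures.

[B]_eq = 5.722 M

Q₀ = 0.1011 vs Keq = 1.1640e-05 ⇒ Q>K, reverse
Step 1:
                    B           X           M           A
  I             1.708       2.264       1.654       1.561
  C             4.095        2.73      -1.365      -1.365
  E             5.803       4.994      0.2891      0.1961
  solve Keq expr → x = -1.365; check Q = 1.1640e-05
Then remove 0.07762 M of M.
Step 2:
                    B           X           M           A
  I             5.803       4.994      0.2115      0.1961
  C          -0.08088    -0.05392     0.02696     0.02696
  E             5.722        4.94      0.2385      0.2231
  solve Keq expr → x = 0.02696; check Q = 1.1640e-05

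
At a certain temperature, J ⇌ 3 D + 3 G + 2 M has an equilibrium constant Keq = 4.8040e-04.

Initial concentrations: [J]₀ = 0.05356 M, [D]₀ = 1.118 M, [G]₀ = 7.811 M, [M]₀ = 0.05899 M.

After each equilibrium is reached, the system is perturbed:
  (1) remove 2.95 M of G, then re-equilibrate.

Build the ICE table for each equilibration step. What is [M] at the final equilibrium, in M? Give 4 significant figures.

[M]_eq = 5.7808e-04 M

Q₀ = 43.27 vs Keq = 4.8040e-04 ⇒ Q>K, reverse
Step 1:
                    J           D           G           M
  Initial     0.05356       1.118       7.811     0.05899
  Change      0.02935    -0.08806    -0.08806    -0.05871
  Equil       0.08291        1.03       7.723  2.8134e-04
  solve Keq expr → x = -0.02935; check Q = 4.8040e-04
Then remove 2.95 M of G.
Step 2:
                    J           D           G           M
  Initial     0.08291        1.03       4.773  2.8134e-04
  Change  -1.4837e-04  4.4512e-04  4.4512e-04  2.9675e-04
  Equil       0.08277        1.03       4.773  5.7808e-04
  solve Keq expr → x = 1.4837e-04; check Q = 4.8040e-04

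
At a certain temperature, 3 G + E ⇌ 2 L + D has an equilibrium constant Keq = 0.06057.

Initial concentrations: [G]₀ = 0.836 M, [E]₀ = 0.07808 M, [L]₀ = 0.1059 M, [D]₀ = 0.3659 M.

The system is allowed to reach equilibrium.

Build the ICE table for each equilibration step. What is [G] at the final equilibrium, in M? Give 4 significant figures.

Q₀ = 0.08995 vs Keq = 0.06057 ⇒ Q>K, reverse
Step 1:
                    G           E           L           D
  Initial       0.836     0.07808      0.1059      0.3659
  Change      0.01802    0.006006    -0.01201   -0.006006
  Equil         0.854     0.08409     0.09389      0.3599
  solve Keq expr → x = -0.006006; check Q = 0.06057

[G]_eq = 0.854 M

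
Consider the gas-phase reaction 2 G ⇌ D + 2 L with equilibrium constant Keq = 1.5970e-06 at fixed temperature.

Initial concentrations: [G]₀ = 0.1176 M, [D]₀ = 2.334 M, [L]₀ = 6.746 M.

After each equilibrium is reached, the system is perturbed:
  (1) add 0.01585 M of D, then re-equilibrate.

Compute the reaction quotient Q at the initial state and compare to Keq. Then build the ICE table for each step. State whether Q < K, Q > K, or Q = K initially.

Q₀ = 7680 vs Keq = 1.5970e-06 ⇒ Q>K, reverse
Step 1:
                    G           D           L
  init         0.1176       2.334       6.746
  Δ             4.668      -2.334      -4.668
  eq            4.786  8.4699e-06       2.078
  solve Keq expr → x = -2.334; check Q = 1.5970e-06
Then add 0.01585 M of D.
Step 2:
                    G           D           L
  init          4.786     0.01586       2.078
  Δ            0.0317    -0.01585     -0.0317
  eq            4.817  8.8504e-06       2.046
  solve Keq expr → x = -0.01585; check Q = 1.5970e-06

Q₀ = 7680; Q > K (proceeds reverse)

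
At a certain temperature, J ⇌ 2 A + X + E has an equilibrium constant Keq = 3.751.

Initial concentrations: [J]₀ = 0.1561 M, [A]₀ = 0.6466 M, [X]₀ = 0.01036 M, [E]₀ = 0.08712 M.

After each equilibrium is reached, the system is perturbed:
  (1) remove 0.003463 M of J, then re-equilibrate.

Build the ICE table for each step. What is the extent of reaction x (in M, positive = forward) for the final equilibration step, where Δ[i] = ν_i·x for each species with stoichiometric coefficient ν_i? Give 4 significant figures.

x = -0.003071 M

Q₀ = 0.002417 vs Keq = 3.751 ⇒ Q<K, forward
Step 1:
                   J          A          X          E
  Initial     0.1561     0.6466    0.01036    0.08712
  Change     -0.1474     0.2947     0.1474     0.1474
  Equil     0.008737     0.9413     0.1577     0.2345
  solve Keq expr → x = 0.1474; check Q = 3.751
Then remove 0.003463 M of J.
Step 2:
                   J          A          X          E
  Initial   0.005274     0.9413     0.1577     0.2345
  Change    0.003071  -0.006142  -0.003071  -0.003071
  Equil     0.008344     0.9352     0.1547     0.2314
  solve Keq expr → x = -0.003071; check Q = 3.751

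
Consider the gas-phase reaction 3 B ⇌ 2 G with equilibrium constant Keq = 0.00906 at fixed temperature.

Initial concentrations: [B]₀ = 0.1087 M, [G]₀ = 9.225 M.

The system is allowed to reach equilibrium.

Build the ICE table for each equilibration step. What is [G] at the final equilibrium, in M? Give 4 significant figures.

Q₀ = 6.6259e+04 vs Keq = 0.00906 ⇒ Q>K, reverse
Step 1:
                  B         G
  Initial    0.1087     9.225
  Change      9.551    -6.367
  Equil        9.66     2.858
  solve Keq expr → x = -3.184; check Q = 0.00906

[G]_eq = 2.858 M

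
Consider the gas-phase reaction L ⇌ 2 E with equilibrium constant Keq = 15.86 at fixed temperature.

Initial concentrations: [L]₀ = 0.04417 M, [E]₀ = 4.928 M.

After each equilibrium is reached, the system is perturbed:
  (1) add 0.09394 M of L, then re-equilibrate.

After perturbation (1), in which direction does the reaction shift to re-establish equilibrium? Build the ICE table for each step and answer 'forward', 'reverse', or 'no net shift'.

Q₀ = 549.8 vs Keq = 15.86 ⇒ Q>K, reverse
Step 1:
                  L         E
  init      0.04417     4.928
  Δ          0.7216    -1.443
  eq         0.7657     3.485
  solve Keq expr → x = -0.7216; check Q = 15.86
Then add 0.09394 M of L.
Step 2:
                  L         E
  init       0.8597     3.485
  Δ        -0.04967   0.09933
  eq           0.81     3.584
  solve Keq expr → x = 0.04967; check Q = 15.86

Direction: forward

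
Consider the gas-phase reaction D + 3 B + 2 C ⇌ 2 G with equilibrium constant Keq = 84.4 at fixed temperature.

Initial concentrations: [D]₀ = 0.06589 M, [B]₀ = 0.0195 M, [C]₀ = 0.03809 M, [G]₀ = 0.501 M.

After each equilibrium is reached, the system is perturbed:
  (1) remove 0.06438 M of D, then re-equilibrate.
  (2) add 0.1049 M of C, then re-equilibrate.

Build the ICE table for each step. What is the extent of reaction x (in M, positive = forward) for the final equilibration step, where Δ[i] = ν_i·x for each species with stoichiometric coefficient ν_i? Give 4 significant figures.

x = 0.01067 M

Q₀ = 3.5410e+08 vs Keq = 84.4 ⇒ Q>K, reverse
Step 1:
                  D         B         C         G
  I         0.06589    0.0195   0.03809     0.501
  C          0.1205    0.3614    0.2409   -0.2409
  E          0.1863    0.3809     0.279    0.2601
  solve Keq expr → x = -0.1205; check Q = 84.4
Then remove 0.06438 M of D.
Step 2:
                  D         B         C         G
  I           0.122    0.3809     0.279    0.2601
  C        0.006974   0.02092   0.01395  -0.01395
  E          0.1289    0.4018     0.293    0.2461
  solve Keq expr → x = -0.006974; check Q = 84.4
Then add 0.1049 M of C.
Step 3:
                  D         B         C         G
  I          0.1289    0.4018    0.3979    0.2461
  C        -0.01067  -0.03202  -0.02135   0.02135
  E          0.1183    0.3698    0.3765    0.2675
  solve Keq expr → x = 0.01067; check Q = 84.4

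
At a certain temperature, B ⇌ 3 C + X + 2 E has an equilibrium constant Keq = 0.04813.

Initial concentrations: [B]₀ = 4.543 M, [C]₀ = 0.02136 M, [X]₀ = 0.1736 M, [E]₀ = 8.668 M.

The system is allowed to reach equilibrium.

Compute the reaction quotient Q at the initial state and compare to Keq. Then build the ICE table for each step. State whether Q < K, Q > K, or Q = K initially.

Q₀ = 2.7980e-05 vs Keq = 0.04813 ⇒ Q<K, forward
Step 1:
                   B          C          X          E
  init         4.543    0.02136     0.1736      8.668
  Δ         -0.06811     0.2043    0.06811     0.1362
  eq           4.475     0.2257     0.2417      8.804
  solve Keq expr → x = 0.06811; check Q = 0.04813

Q₀ = 2.7980e-05; Q < K (proceeds forward)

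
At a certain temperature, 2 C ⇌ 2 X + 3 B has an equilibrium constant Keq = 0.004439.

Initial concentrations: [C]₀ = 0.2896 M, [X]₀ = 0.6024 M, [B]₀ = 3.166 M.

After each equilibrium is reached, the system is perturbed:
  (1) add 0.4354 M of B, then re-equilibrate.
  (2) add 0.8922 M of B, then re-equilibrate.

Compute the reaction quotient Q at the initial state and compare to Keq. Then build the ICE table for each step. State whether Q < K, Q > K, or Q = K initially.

Q₀ = 137.3 vs Keq = 0.004439 ⇒ Q>K, reverse
Step 1:
                   C          X          B
  I           0.2896     0.6024      3.166
  C           0.5855    -0.5855    -0.8783
  E           0.8751    0.01685      2.288
  solve Keq expr → x = -0.2928; check Q = 0.004439
Then add 0.4354 M of B.
Step 2:
                   C          X          B
  I           0.8751    0.01685      2.723
  C         0.003779  -0.003779  -0.005668
  E           0.8789    0.01307      2.717
  solve Keq expr → x = -0.001889; check Q = 0.004439
Then add 0.8922 M of B.
Step 3:
                   C          X          B
  I           0.8789    0.01307       3.61
  C         0.004466  -0.004466  -0.006699
  E           0.8834   0.008606      3.603
  solve Keq expr → x = -0.002233; check Q = 0.004439

Q₀ = 137.3; Q > K (proceeds reverse)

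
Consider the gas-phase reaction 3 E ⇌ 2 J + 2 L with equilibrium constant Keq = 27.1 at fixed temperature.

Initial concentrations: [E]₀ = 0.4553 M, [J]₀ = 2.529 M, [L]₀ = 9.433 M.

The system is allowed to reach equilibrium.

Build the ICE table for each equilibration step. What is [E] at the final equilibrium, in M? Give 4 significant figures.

[E]_eq = 1.879 M

Q₀ = 6030 vs Keq = 27.1 ⇒ Q>K, reverse
Step 1:
                    E           J           L
  init         0.4553       2.529       9.433
  Δ             1.423     -0.9489     -0.9489
  eq            1.879        1.58       8.484
  solve Keq expr → x = -0.4745; check Q = 27.1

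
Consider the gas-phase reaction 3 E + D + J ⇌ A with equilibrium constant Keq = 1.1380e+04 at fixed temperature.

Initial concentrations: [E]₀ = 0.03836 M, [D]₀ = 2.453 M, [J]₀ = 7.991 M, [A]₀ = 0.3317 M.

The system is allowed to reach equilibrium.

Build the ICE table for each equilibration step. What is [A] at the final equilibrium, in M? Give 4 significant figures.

Q₀ = 299.8 vs Keq = 1.1380e+04 ⇒ Q<K, forward
Step 1:
                   E          D          J          A
  init       0.03836      2.453      7.991     0.3317
  Δ         -0.02683  -0.008942  -0.008942   0.008942
  eq         0.01153      2.444      7.982     0.3406
  solve Keq expr → x = 0.008942; check Q = 1.1380e+04

[A]_eq = 0.3406 M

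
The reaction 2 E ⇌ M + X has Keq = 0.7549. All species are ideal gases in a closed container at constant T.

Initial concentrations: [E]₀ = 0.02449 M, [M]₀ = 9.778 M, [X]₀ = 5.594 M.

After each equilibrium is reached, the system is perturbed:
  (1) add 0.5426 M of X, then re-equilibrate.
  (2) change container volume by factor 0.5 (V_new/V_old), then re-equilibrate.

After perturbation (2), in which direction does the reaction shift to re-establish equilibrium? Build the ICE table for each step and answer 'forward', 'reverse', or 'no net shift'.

Q₀ = 9.1200e+04 vs Keq = 0.7549 ⇒ Q>K, reverse
Step 1:
                   E          M          X
  init       0.02449      9.778      5.594
  Δ            5.268     -2.634     -2.634
  eq           5.293      7.144       2.96
  solve Keq expr → x = -2.634; check Q = 0.7549
Then add 0.5426 M of X.
Step 2:
                   E          M          X
  init         5.293      7.144      3.503
  Δ            0.288     -0.144     -0.144
  eq           5.581          7      3.359
  solve Keq expr → x = -0.144; check Q = 0.7549
Then change container volume by factor 0.5 (V_new/V_old).
Step 3:
                   E          M          X
  init         11.16         14      6.717
  Δ                0          0          0
  eq           11.16         14      6.717
  solve Keq expr → x = 0; check Q = 0.7549

Direction: no net shift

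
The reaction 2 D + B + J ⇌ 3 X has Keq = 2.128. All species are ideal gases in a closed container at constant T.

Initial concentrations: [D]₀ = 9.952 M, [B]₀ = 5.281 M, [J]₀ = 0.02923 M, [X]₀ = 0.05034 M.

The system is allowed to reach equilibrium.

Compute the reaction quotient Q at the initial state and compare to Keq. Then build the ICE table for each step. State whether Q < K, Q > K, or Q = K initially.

Q₀ = 8.3440e-06 vs Keq = 2.128 ⇒ Q<K, forward
Step 1:
                   D          B          J          X
  Initial      9.952      5.281    0.02923    0.05034
  Change    -0.05846   -0.02923   -0.02923    0.08768
  Equil        9.894      5.252 2.4036e-06      0.138
  solve Keq expr → x = 0.02923; check Q = 2.128

Q₀ = 8.3440e-06; Q < K (proceeds forward)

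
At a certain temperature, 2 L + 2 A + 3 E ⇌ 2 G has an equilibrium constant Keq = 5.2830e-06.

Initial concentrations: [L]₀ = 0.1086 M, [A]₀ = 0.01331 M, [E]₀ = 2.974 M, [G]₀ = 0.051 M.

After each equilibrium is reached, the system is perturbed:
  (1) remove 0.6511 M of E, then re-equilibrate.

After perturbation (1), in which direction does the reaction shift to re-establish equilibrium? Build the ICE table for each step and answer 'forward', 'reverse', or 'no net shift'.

Direction: reverse

Q₀ = 47.33 vs Keq = 5.2830e-06 ⇒ Q>K, reverse
Step 1:
                  L         A         E         G
  I          0.1086   0.01331     2.974     0.051
  C         0.05087   0.05087   0.07631  -0.05087
  E          0.1595   0.06418      3.05 1.2534e-04
  solve Keq expr → x = -0.02544; check Q = 5.2830e-06
Then remove 0.6511 M of E.
Step 2:
                  L         A         E         G
  I          0.1595   0.06418     2.399 1.2534e-04
  C       3.7831e-05 3.7831e-05 5.6746e-05 -3.7831e-05
  E          0.1595   0.06422     2.399 8.7507e-05
  solve Keq expr → x = -1.8915e-05; check Q = 5.2830e-06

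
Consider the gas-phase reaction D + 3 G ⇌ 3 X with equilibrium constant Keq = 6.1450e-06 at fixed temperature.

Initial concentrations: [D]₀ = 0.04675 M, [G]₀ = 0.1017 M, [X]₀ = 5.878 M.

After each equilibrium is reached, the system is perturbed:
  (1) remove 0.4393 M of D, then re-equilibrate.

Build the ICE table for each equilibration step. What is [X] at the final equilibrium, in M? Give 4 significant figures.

[X]_eq = 0.1235 M

Q₀ = 4.1299e+06 vs Keq = 6.1450e-06 ⇒ Q>K, reverse
Step 1:
                   D          G          X
  I          0.04675     0.1017      5.878
  C            1.915      5.744     -5.744
  E            1.961      5.846      0.134
  solve Keq expr → x = -1.915; check Q = 6.1450e-06
Then remove 0.4393 M of D.
Step 2:
                   D          G          X
  I            1.522      5.846      0.134
  C         0.003515    0.01055   -0.01055
  E            1.526      5.856     0.1235
  solve Keq expr → x = -0.003515; check Q = 6.1450e-06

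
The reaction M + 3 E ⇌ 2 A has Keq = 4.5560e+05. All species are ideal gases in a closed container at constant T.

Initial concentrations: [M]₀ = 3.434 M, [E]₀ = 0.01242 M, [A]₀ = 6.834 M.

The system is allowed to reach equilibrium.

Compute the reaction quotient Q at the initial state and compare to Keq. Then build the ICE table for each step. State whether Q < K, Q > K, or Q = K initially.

Q₀ = 7.0988e+06; Q > K (proceeds reverse)

Q₀ = 7.0988e+06 vs Keq = 4.5560e+05 ⇒ Q>K, reverse
Step 1:
                   M          E          A
  I            3.434    0.01242      6.834
  C         0.006182    0.01854   -0.01236
  E             3.44    0.03096      6.822
  solve Keq expr → x = -0.006182; check Q = 4.5560e+05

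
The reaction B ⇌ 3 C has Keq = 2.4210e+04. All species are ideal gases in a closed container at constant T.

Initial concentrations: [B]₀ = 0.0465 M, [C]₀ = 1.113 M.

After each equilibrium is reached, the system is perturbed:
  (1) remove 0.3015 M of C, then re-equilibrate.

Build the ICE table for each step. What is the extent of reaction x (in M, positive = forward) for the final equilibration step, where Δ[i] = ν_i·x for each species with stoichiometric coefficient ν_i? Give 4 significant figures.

x = 4.5598e-05 M

Q₀ = 29.65 vs Keq = 2.4210e+04 ⇒ Q<K, forward
Step 1:
                   B          C
  Initial     0.0465      1.113
  Change    -0.04642     0.1393
  Equil   8.1112e-05      1.252
  solve Keq expr → x = 0.04642; check Q = 2.4210e+04
Then remove 0.3015 M of C.
Step 2:
                   B          C
  Initial 8.1112e-05     0.9508
  Change  -4.5598e-05 1.3679e-04
  Equil   3.5514e-05     0.9509
  solve Keq expr → x = 4.5598e-05; check Q = 2.4210e+04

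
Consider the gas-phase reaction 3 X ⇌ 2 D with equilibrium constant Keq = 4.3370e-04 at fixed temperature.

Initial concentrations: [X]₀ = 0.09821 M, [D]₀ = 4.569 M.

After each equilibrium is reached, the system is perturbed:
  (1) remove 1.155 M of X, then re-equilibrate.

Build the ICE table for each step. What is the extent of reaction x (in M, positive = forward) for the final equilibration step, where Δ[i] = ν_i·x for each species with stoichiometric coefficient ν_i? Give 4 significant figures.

Q₀ = 2.2038e+04 vs Keq = 4.3370e-04 ⇒ Q>K, reverse
Step 1:
                   X          D
  Initial    0.09821      4.569
  Change       6.343     -4.229
  Equil        6.441     0.3404
  solve Keq expr → x = -2.114; check Q = 4.3370e-04
Then remove 1.155 M of X.
Step 2:
                   X          D
  Initial      5.286     0.3404
  Change      0.1182    -0.0788
  Equil        5.404     0.2616
  solve Keq expr → x = -0.0394; check Q = 4.3370e-04

x = -0.0394 M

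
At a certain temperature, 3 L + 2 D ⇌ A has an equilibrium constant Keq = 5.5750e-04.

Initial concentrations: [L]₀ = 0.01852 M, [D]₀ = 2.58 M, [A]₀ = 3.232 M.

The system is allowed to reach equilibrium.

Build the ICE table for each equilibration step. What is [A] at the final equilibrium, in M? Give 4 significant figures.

Q₀ = 7.6438e+04 vs Keq = 5.5750e-04 ⇒ Q>K, reverse
Step 1:
                  L         D         A
  Initial   0.01852      2.58     3.232
  Change      4.572     3.048    -1.524
  Equil        4.59     5.628     1.708
  solve Keq expr → x = -1.524; check Q = 5.5750e-04

[A]_eq = 1.708 M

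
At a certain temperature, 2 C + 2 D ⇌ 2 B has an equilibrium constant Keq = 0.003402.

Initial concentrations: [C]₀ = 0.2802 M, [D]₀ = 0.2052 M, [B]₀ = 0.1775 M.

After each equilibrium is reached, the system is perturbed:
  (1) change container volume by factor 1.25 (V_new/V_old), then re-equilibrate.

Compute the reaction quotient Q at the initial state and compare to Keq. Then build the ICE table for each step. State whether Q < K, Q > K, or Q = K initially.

Q₀ = 9.53; Q > K (proceeds reverse)

Q₀ = 9.53 vs Keq = 0.003402 ⇒ Q>K, reverse
Step 1:
                   C          D          B
  Initial     0.2802     0.2052     0.1775
  Change      0.1678     0.1678    -0.1678
  Equil        0.448      0.373   0.009744
  solve Keq expr → x = -0.08388; check Q = 0.003402
Then change container volume by factor 1.25 (V_new/V_old).
Step 2:
                   C          D          B
  Initial     0.3584     0.2984   0.007796
  Change    0.001501   0.001501  -0.001501
  Equil       0.3599     0.2999   0.006294
  solve Keq expr → x = -7.5074e-04; check Q = 0.003402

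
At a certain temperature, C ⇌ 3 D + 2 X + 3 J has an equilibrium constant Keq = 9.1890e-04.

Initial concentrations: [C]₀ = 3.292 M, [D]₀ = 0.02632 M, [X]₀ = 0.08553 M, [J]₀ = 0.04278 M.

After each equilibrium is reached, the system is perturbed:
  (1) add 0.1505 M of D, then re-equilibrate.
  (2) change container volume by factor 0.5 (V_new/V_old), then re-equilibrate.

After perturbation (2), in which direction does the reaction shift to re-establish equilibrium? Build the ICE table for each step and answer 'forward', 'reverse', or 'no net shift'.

Direction: reverse

Q₀ = 3.1722e-12 vs Keq = 9.1890e-04 ⇒ Q<K, forward
Step 1:
                    C           D           X           J
  I             3.292     0.02632     0.08553     0.04278
  C           -0.1587      0.4762      0.3174      0.4762
  E             3.133      0.5025       0.403      0.5189
  solve Keq expr → x = 0.1587; check Q = 9.1890e-04
Then add 0.1505 M of D.
Step 2:
                    C           D           X           J
  I             3.133       0.653       0.403      0.5189
  C            0.0181    -0.05429     -0.0362    -0.05429
  E             3.151      0.5987      0.3668      0.4646
  solve Keq expr → x = -0.0181; check Q = 9.1890e-04
Then change container volume by factor 0.5 (V_new/V_old).
Step 3:
                    C           D           X           J
  I             6.303       1.197      0.7335      0.9293
  C            0.1591     -0.4774     -0.3183     -0.4774
  E             6.462        0.72      0.4153      0.4519
  solve Keq expr → x = -0.1591; check Q = 9.1890e-04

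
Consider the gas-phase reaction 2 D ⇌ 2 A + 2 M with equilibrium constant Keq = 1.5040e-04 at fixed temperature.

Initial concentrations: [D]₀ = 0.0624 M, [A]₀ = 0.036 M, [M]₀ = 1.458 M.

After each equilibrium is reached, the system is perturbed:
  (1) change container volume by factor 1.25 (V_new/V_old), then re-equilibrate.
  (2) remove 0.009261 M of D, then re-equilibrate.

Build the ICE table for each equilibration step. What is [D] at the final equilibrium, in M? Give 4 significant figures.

Q₀ = 0.7075 vs Keq = 1.5040e-04 ⇒ Q>K, reverse
Step 1:
                   D          A          M
  Initial     0.0624      0.036      1.458
  Change     0.03516   -0.03516   -0.03516
  Equil      0.09756 8.4088e-04      1.423
  solve Keq expr → x = -0.01758; check Q = 1.5040e-04
Then change container volume by factor 1.25 (V_new/V_old).
Step 2:
                   D          A          M
  Initial    0.07805 6.7271e-04      1.138
  Change  -1.6626e-04 1.6626e-04 1.6626e-04
  Equil      0.07788 8.3897e-04      1.138
  solve Keq expr → x = 8.3131e-05; check Q = 1.5040e-04
Then remove 0.009261 M of D.
Step 3:
                   D          A          M
  Initial    0.06862 8.3897e-04      1.138
  Change  9.8637e-05 -9.8637e-05 -9.8637e-05
  Equil      0.06872 7.4033e-04      1.138
  solve Keq expr → x = -4.9318e-05; check Q = 1.5040e-04

[D]_eq = 0.06872 M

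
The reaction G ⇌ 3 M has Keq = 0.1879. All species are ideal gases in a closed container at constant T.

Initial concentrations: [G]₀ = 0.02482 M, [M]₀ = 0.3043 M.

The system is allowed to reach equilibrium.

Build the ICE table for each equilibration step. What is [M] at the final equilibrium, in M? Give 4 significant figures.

[M]_eq = 0.2166 M

Q₀ = 1.135 vs Keq = 0.1879 ⇒ Q>K, reverse
Step 1:
                   G          M
  I          0.02482     0.3043
  C          0.02924   -0.08773
  E          0.05406     0.2166
  solve Keq expr → x = -0.02924; check Q = 0.1879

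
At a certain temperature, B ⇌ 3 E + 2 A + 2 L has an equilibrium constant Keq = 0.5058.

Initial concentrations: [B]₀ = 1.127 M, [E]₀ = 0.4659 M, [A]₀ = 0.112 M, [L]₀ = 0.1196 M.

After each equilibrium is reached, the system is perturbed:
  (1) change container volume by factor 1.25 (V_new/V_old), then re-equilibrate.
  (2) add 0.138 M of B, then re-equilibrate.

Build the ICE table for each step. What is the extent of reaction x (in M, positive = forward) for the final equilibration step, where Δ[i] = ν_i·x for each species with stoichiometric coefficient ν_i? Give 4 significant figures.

Q₀ = 1.6101e-05 vs Keq = 0.5058 ⇒ Q<K, forward
Step 1:
                   B          E          A          L
  init         1.127     0.4659      0.112     0.1196
  Δ           -0.276     0.8279     0.5519     0.5519
  eq           0.851      1.294     0.6639     0.6715
  solve Keq expr → x = 0.276; check Q = 0.5058
Then change container volume by factor 1.25 (V_new/V_old).
Step 2:
                   B          E          A          L
  init        0.6808      1.035     0.5311     0.5372
  Δ         -0.05789     0.1737     0.1158     0.1158
  eq          0.6229      1.209     0.6469      0.653
  solve Keq expr → x = 0.05789; check Q = 0.5058
Then add 0.138 M of B.
Step 3:
                   B          E          A          L
  init        0.7609      1.209     0.6469      0.653
  Δ        -0.009615    0.02884    0.01923    0.01923
  eq          0.7513      1.238     0.6661     0.6722
  solve Keq expr → x = 0.009615; check Q = 0.5058

x = 0.009615 M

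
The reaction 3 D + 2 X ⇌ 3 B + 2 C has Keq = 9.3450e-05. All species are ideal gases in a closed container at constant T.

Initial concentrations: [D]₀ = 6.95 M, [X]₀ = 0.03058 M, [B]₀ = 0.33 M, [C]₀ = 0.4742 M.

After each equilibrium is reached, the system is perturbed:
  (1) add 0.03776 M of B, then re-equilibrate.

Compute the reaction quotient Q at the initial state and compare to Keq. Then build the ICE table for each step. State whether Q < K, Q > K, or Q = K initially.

Q₀ = 0.02574; Q > K (proceeds reverse)

Q₀ = 0.02574 vs Keq = 9.3450e-05 ⇒ Q>K, reverse
Step 1:
                   D          X          B          C
  Initial       6.95    0.03058       0.33     0.4742
  Change      0.1615     0.1077    -0.1615    -0.1077
  Equil        7.112     0.1383     0.1685     0.3665
  solve Keq expr → x = -0.05384; check Q = 9.3450e-05
Then add 0.03776 M of B.
Step 2:
                   D          X          B          C
  Initial      7.112     0.1383     0.2062     0.3665
  Change     0.02117    0.01411   -0.02117   -0.01411
  Equil        7.133     0.1524     0.1851     0.3524
  solve Keq expr → x = -0.007056; check Q = 9.3450e-05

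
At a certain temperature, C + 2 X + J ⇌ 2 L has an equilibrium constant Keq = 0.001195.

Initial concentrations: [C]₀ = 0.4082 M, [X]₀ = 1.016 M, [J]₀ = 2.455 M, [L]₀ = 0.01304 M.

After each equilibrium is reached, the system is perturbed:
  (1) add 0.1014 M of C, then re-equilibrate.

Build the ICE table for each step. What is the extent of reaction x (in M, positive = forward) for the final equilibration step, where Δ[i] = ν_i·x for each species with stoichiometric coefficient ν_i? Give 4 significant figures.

x = 0.001922 M

Q₀ = 1.6438e-04 vs Keq = 0.001195 ⇒ Q<K, forward
Step 1:
                    C           X           J           L
  init         0.4082       1.016       2.455     0.01304
  Δ          -0.01044    -0.02088    -0.01044     0.02088
  eq           0.3978      0.9951       2.445     0.03392
  solve Keq expr → x = 0.01044; check Q = 0.001195
Then add 0.1014 M of C.
Step 2:
                    C           X           J           L
  init         0.4992      0.9951       2.445     0.03392
  Δ         -0.001922   -0.003844   -0.001922    0.003844
  eq           0.4972      0.9913       2.443     0.03777
  solve Keq expr → x = 0.001922; check Q = 0.001195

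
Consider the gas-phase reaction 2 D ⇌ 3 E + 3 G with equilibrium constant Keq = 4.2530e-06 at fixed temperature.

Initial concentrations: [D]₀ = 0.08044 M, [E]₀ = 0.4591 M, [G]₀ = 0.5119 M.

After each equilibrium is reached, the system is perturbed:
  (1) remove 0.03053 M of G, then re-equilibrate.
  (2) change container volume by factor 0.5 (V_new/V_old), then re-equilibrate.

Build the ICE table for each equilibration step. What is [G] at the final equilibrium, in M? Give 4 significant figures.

Q₀ = 2.006 vs Keq = 4.2530e-06 ⇒ Q>K, reverse
Step 1:
                    D           E           G
  Initial     0.08044      0.4591      0.5119
  Change       0.2618     -0.3926     -0.3926
  Equil        0.3422     0.06646      0.1193
  solve Keq expr → x = -0.1309; check Q = 4.2530e-06
Then remove 0.03053 M of G.
Step 2:
                    D           E           G
  Initial      0.3422     0.06646     0.08873
  Change    -0.007643     0.01146     0.01146
  Equil        0.3346     0.07793      0.1002
  solve Keq expr → x = 0.003821; check Q = 4.2530e-06
Then change container volume by factor 0.5 (V_new/V_old).
Step 3:
                    D           E           G
  Initial      0.6691      0.1559      0.2004
  Change      0.04158    -0.06237    -0.06237
  Equil        0.7107     0.09348       0.138
  solve Keq expr → x = -0.02079; check Q = 4.2530e-06

[G]_eq = 0.138 M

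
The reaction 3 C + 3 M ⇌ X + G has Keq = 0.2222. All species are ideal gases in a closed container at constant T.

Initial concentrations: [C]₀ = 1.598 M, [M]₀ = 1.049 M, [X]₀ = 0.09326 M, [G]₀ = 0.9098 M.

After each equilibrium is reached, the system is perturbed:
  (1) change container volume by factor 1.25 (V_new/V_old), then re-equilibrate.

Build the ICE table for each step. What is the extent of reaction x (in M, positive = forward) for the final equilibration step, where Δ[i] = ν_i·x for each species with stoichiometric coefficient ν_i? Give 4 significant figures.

Q₀ = 0.01801 vs Keq = 0.2222 ⇒ Q<K, forward
Step 1:
                  C         M         X         G
  I           1.598     1.049   0.09326    0.9098
  C         -0.3054   -0.3054    0.1018    0.1018
  E           1.293    0.7436    0.1951     1.012
  solve Keq expr → x = 0.1018; check Q = 0.2222
Then change container volume by factor 1.25 (V_new/V_old).
Step 2:
                  C         M         X         G
  I           1.034    0.5949     0.156    0.8093
  C         0.08687   0.08687  -0.02896  -0.02896
  E           1.121    0.6818    0.1271    0.7803
  solve Keq expr → x = -0.02896; check Q = 0.2222

x = -0.02896 M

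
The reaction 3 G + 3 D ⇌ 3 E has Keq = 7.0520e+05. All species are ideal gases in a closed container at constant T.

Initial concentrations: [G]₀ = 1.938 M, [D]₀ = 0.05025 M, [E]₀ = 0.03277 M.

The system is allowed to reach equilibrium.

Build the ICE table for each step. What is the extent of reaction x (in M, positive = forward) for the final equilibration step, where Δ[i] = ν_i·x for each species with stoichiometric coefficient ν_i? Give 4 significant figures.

Q₀ = 0.0381 vs Keq = 7.0520e+05 ⇒ Q<K, forward
Step 1:
                    G           D           E
  Initial       1.938     0.05025     0.03277
  Change     -0.04976    -0.04976     0.04976
  Equil         1.888  4.9103e-04     0.08253
  solve Keq expr → x = 0.01659; check Q = 7.0520e+05

x = 0.01659 M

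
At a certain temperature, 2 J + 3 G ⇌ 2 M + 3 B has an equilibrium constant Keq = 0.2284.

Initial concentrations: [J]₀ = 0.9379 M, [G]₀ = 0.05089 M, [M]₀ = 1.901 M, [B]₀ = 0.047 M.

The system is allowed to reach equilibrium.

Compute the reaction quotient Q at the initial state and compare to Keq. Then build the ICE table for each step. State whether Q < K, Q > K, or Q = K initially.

Q₀ = 3.236 vs Keq = 0.2284 ⇒ Q>K, reverse
Step 1:
                  J         G         M         B
  I          0.9379   0.05089     1.901     0.047
  C         0.01312   0.01969  -0.01312  -0.01969
  E           0.951   0.07058     1.888   0.02731
  solve Keq expr → x = -0.006562; check Q = 0.2284

Q₀ = 3.236; Q > K (proceeds reverse)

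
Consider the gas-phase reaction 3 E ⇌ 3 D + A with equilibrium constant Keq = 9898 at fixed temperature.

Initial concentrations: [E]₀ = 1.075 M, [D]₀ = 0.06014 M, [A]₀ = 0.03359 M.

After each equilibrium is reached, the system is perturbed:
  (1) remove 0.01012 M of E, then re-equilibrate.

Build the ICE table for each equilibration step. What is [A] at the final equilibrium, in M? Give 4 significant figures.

[A]_eq = 0.3764 M

Q₀ = 5.8813e-06 vs Keq = 9898 ⇒ Q<K, forward
Step 1:
                   E          D          A
  Initial      1.075    0.06014    0.03359
  Change      -1.038      1.038      0.346
  Equil      0.03703      1.098     0.3796
  solve Keq expr → x = 0.346; check Q = 9898
Then remove 0.01012 M of E.
Step 2:
                   E          D          A
  Initial    0.02691      1.098     0.3796
  Change    0.009689  -0.009689   -0.00323
  Equil       0.0366      1.088     0.3764
  solve Keq expr → x = -0.00323; check Q = 9898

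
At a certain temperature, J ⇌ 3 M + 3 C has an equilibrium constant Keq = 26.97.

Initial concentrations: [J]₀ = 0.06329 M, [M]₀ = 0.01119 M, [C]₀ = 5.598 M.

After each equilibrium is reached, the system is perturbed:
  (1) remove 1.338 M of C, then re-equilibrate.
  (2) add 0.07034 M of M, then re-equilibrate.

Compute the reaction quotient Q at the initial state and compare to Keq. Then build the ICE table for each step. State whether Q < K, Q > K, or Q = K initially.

Q₀ = 0.003884 vs Keq = 26.97 ⇒ Q<K, forward
Step 1:
                  J         M         C
  Initial   0.06329   0.01119     5.598
  Change   -0.04348    0.1305    0.1305
  Equil     0.01981    0.1416     5.728
  solve Keq expr → x = 0.04348; check Q = 26.97
Then remove 1.338 M of C.
Step 2:
                  J         M         C
  Initial   0.01981    0.1416      4.39
  Change    -0.0065    0.0195    0.0195
  Equil     0.01331    0.1611      4.41
  solve Keq expr → x = 0.0065; check Q = 26.97
Then add 0.07034 M of M.
Step 3:
                  J         M         C
  Initial   0.01331    0.2315      4.41
  Change      0.011  -0.03301  -0.03301
  Equil     0.02431    0.1985     4.377
  solve Keq expr → x = -0.011; check Q = 26.97

Q₀ = 0.003884; Q < K (proceeds forward)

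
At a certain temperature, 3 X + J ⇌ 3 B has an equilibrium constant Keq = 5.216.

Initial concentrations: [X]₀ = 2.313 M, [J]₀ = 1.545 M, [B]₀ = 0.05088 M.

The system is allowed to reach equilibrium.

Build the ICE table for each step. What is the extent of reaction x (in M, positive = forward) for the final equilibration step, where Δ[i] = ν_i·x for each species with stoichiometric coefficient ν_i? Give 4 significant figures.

Q₀ = 6.8895e-06 vs Keq = 5.216 ⇒ Q<K, forward
Step 1:
                    X           J           B
  I             2.313       1.545     0.05088
  C            -1.459     -0.4863       1.459
  E            0.8541       1.059        1.51
  solve Keq expr → x = 0.4863; check Q = 5.216

x = 0.4863 M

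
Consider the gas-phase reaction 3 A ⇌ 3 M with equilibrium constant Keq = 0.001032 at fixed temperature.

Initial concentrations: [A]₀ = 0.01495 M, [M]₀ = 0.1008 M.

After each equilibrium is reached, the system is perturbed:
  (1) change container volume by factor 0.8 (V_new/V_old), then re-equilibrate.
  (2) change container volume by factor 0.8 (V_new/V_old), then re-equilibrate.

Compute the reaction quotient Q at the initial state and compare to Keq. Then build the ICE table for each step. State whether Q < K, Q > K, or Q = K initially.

Q₀ = 306.5; Q > K (proceeds reverse)

Q₀ = 306.5 vs Keq = 0.001032 ⇒ Q>K, reverse
Step 1:
                  A         M
  init      0.01495    0.1008
  Δ         0.09018  -0.09018
  eq         0.1051   0.01062
  solve Keq expr → x = -0.03006; check Q = 0.001032
Then change container volume by factor 0.8 (V_new/V_old).
Step 2:
                  A         M
  init       0.1314   0.01328
  Δ               0         0
  eq         0.1314   0.01328
  solve Keq expr → x = 0; check Q = 0.001032
Then change container volume by factor 0.8 (V_new/V_old).
Step 3:
                  A         M
  init       0.1643    0.0166
  Δ               0         0
  eq         0.1643    0.0166
  solve Keq expr → x = 0; check Q = 0.001032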